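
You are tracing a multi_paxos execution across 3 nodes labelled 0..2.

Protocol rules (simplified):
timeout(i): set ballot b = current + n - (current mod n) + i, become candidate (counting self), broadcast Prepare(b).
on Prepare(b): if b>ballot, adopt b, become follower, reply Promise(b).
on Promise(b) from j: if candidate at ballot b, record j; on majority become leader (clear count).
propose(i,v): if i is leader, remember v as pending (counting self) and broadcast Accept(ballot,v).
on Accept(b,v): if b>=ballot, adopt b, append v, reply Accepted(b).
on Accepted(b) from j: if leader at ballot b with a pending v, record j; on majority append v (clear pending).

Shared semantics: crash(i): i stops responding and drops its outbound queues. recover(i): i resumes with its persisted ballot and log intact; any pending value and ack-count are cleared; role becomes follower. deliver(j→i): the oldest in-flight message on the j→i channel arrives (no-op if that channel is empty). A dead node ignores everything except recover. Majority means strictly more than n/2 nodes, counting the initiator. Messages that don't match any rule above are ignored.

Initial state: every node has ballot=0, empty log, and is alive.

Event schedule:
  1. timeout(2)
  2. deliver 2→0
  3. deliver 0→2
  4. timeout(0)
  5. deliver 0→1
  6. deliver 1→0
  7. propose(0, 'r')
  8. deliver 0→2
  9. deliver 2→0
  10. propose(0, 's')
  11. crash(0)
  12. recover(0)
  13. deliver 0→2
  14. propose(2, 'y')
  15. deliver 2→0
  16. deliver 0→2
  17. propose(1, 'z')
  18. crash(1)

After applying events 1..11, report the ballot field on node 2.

6

step 1 timeout(2): 2={cand,b=5,log=-}
step 2 deliver 2→0: 0={foll,b=5,log=-}
step 3 deliver 0→2: 2={lead,b=5,log=-}
step 4 timeout(0): 0={cand,b=6,log=-}
step 5 deliver 0→1: 1={foll,b=6,log=-}
step 6 deliver 1→0: 0={lead,b=6,log=-}
step 7 propose(0,'r'): —
step 8 deliver 0→2: 2={foll,b=6,log=-}
step 9 deliver 2→0: —
step 10 propose(0,'s'): —
step 11 crash(0): 0={✗lead,b=6,log=-}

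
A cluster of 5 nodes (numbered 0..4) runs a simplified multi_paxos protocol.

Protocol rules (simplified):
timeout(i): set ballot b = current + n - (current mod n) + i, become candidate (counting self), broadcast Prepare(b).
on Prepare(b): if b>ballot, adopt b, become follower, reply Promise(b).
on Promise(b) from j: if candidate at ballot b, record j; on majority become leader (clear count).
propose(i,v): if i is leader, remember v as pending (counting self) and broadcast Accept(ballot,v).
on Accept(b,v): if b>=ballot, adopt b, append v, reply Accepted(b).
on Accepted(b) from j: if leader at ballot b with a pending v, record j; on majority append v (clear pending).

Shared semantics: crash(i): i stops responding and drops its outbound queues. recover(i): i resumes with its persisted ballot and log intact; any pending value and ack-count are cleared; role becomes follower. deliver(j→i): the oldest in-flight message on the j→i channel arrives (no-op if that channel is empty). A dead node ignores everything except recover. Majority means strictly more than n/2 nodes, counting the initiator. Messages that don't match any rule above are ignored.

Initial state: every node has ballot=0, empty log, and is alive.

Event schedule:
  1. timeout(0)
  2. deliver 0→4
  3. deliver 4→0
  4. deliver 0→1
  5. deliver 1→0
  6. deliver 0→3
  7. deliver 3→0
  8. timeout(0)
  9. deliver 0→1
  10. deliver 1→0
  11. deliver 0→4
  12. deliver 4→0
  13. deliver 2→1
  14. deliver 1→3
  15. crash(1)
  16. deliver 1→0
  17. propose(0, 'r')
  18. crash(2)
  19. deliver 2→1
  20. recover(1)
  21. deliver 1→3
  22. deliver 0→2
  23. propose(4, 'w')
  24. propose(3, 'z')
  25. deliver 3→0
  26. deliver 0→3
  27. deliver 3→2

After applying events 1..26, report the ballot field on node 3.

10

after 1 — timeout(0): n0:cand/b5/[-]
after 2 — deliver 0→4: n4:foll/b5/[-]
after 3 — deliver 4→0: ·
after 4 — deliver 0→1: n1:foll/b5/[-]
after 5 — deliver 1→0: n0:lead/b5/[-]
after 6 — deliver 0→3: n3:foll/b5/[-]
after 7 — deliver 3→0: ·
after 8 — timeout(0): n0:cand/b10/[-]
after 9 — deliver 0→1: n1:foll/b10/[-]
after 10 — deliver 1→0: ·
after 11 — deliver 0→4: n4:foll/b10/[-]
after 12 — deliver 4→0: n0:lead/b10/[-]
after 13 — deliver 2→1: ·
after 14 — deliver 1→3: ·
after 15 — crash(1): n1:✗foll/b10/[-]
after 16 — deliver 1→0: ·
after 17 — propose(0,'r'): ·
after 18 — crash(2): n2:✗foll/b0/[-]
after 19 — deliver 2→1: ·
after 20 — recover(1): n1:foll/b10/[-]
after 21 — deliver 1→3: ·
after 22 — deliver 0→2: ·
after 23 — propose(4,'w'): ·
after 24 — propose(3,'z'): ·
after 25 — deliver 3→0: ·
after 26 — deliver 0→3: n3:foll/b10/[-]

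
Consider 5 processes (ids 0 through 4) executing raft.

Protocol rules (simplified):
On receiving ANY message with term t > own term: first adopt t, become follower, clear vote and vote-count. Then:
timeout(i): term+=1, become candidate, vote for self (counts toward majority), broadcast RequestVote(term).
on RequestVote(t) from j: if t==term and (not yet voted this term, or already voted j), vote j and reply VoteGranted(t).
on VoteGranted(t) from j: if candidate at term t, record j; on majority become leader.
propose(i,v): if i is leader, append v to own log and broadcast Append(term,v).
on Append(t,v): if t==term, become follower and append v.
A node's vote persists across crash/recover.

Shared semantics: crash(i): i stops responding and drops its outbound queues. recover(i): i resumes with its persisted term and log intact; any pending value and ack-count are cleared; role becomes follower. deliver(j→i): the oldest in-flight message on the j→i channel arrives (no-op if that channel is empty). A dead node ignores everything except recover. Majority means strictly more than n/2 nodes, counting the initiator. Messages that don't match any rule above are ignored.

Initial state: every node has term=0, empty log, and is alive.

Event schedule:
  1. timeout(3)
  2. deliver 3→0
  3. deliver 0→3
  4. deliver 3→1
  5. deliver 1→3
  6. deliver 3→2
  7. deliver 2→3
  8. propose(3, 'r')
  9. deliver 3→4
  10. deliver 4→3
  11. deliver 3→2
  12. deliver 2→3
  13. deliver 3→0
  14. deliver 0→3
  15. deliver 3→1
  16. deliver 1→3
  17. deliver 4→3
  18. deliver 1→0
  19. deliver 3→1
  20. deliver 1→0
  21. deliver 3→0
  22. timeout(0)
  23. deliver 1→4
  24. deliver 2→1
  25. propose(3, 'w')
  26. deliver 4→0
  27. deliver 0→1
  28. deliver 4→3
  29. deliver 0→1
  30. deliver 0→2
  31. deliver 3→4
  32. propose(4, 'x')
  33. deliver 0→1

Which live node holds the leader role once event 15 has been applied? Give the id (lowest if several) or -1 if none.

e1 timeout(3): 3[cand,t=1,-]
e2 deliver 3→0: 0[foll,t=1,-]
e3 deliver 0→3: ·
e4 deliver 3→1: 1[foll,t=1,-]
e5 deliver 1→3: 3[lead,t=1,-]
e6 deliver 3→2: 2[foll,t=1,-]
e7 deliver 2→3: ·
e8 propose(3,'r'): 3[lead,t=1,r]
e9 deliver 3→4: 4[foll,t=1,-]
e10 deliver 4→3: ·
e11 deliver 3→2: 2[foll,t=1,r]
e12 deliver 2→3: ·
e13 deliver 3→0: 0[foll,t=1,r]
e14 deliver 0→3: ·
e15 deliver 3→1: 1[foll,t=1,r]

3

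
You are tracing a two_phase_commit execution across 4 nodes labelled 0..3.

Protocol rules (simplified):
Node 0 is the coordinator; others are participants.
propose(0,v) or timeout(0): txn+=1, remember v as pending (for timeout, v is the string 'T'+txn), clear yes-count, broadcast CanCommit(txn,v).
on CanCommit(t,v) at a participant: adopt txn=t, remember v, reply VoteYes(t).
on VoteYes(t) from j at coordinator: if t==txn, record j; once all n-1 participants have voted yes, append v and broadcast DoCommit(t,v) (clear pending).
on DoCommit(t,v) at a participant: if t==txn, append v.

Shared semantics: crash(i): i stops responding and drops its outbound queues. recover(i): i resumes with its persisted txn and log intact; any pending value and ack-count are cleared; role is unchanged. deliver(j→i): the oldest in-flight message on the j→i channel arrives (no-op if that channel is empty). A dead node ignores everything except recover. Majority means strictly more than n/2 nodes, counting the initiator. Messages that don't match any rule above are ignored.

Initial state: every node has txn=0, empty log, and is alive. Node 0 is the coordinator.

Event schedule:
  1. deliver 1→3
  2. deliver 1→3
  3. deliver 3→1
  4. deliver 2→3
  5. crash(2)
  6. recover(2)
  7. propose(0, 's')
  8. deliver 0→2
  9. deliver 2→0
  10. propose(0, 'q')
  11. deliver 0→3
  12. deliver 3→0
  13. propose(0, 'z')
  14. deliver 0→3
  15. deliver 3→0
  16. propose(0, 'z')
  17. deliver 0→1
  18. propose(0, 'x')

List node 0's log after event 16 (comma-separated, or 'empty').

step 1 deliver 1→3: —
step 2 deliver 1→3: —
step 3 deliver 3→1: —
step 4 deliver 2→3: —
step 5 crash(2): 2={✗part,t=0,log=-}
step 6 recover(2): 2={part,t=0,log=-}
step 7 propose(0,'s'): 0={coor,t=1,log=-}
step 8 deliver 0→2: 2={part,t=1,log=-}
step 9 deliver 2→0: —
step 10 propose(0,'q'): 0={coor,t=2,log=-}
step 11 deliver 0→3: 3={part,t=1,log=-}
step 12 deliver 3→0: —
step 13 propose(0,'z'): 0={coor,t=3,log=-}
step 14 deliver 0→3: 3={part,t=2,log=-}
step 15 deliver 3→0: —
step 16 propose(0,'z'): 0={coor,t=4,log=-}

empty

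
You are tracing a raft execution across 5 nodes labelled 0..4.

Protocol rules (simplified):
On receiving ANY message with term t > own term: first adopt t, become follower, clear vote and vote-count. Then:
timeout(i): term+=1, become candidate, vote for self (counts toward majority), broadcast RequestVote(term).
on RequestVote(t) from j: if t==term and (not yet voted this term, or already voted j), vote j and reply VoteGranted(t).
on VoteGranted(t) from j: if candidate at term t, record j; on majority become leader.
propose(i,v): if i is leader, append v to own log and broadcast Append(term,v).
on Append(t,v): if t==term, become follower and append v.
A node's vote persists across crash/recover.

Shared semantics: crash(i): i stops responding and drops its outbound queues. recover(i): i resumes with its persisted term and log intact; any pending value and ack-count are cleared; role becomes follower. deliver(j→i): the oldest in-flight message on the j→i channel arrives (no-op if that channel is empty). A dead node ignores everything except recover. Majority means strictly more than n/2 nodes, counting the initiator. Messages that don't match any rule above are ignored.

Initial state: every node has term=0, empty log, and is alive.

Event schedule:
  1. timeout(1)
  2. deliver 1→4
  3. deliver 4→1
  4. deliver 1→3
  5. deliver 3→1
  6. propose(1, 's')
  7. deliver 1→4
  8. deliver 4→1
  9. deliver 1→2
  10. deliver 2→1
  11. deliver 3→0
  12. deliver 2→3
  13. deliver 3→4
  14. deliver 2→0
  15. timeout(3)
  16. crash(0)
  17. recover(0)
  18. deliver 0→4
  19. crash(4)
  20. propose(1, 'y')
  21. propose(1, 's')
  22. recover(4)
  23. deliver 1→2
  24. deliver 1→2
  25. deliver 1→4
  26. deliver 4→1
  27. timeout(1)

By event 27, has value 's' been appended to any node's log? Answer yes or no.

e1 timeout(1): 1[cand,t=1,-]
e2 deliver 1→4: 4[foll,t=1,-]
e3 deliver 4→1: ·
e4 deliver 1→3: 3[foll,t=1,-]
e5 deliver 3→1: 1[lead,t=1,-]
e6 propose(1,'s'): 1[lead,t=1,s]
e7 deliver 1→4: 4[foll,t=1,s]
e8 deliver 4→1: ·
e9 deliver 1→2: 2[foll,t=1,-]
e10 deliver 2→1: ·
e11 deliver 3→0: ·
e12 deliver 2→3: ·
e13 deliver 3→4: ·
e14 deliver 2→0: ·
e15 timeout(3): 3[cand,t=2,-]
e16 crash(0): 0[✗foll,t=0,-]
e17 recover(0): 0[foll,t=0,-]
e18 deliver 0→4: ·
e19 crash(4): 4[✗foll,t=1,s]
e20 propose(1,'y'): 1[lead,t=1,s,y]
e21 propose(1,'s'): 1[lead,t=1,s,y,s]
e22 recover(4): 4[foll,t=1,s]
e23 deliver 1→2: 2[foll,t=1,s]
e24 deliver 1→2: 2[foll,t=1,s,y]
e25 deliver 1→4: 4[foll,t=1,s,y]
e26 deliver 4→1: ·
e27 timeout(1): 1[cand,t=2,s,y,s]

yes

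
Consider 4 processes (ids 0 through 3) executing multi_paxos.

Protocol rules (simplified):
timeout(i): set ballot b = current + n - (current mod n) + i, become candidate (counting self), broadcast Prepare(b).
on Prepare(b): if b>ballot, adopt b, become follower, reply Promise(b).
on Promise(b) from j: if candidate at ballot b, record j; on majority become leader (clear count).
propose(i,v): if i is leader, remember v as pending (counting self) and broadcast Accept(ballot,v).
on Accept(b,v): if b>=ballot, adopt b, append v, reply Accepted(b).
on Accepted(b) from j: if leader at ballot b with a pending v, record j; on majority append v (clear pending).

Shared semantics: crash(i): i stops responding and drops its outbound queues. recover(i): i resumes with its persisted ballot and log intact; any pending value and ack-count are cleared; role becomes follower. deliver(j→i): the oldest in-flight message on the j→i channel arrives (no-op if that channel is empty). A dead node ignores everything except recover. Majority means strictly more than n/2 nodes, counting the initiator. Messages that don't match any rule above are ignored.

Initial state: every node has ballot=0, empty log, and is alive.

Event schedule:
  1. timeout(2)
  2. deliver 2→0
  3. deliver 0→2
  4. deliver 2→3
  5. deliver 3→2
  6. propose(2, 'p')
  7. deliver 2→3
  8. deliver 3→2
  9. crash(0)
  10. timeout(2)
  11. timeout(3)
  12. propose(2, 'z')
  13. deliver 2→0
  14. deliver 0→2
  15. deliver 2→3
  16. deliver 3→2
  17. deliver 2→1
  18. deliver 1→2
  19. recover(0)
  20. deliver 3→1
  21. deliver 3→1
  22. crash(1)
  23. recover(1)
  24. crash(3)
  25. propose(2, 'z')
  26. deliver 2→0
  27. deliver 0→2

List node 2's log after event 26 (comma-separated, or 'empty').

[1] timeout(2) → N2(cand b6 [-])
[2] deliver 2→0 → N0(foll b6 [-])
[3] deliver 0→2 → ∅
[4] deliver 2→3 → N3(foll b6 [-])
[5] deliver 3→2 → N2(lead b6 [-])
[6] propose(2,'p') → ∅
[7] deliver 2→3 → N3(foll b6 [p])
[8] deliver 3→2 → ∅
[9] crash(0) → N0(✗foll b6 [-])
[10] timeout(2) → N2(cand b10 [-])
[11] timeout(3) → N3(cand b11 [p])
[12] propose(2,'z') → ∅
[13] deliver 2→0 → ∅
[14] deliver 0→2 → ∅
[15] deliver 2→3 → ∅
[16] deliver 3→2 → N2(foll b11 [-])
[17] deliver 2→1 → N1(foll b6 [-])
[18] deliver 1→2 → ∅
[19] recover(0) → N0(foll b6 [-])
[20] deliver 3→1 → N1(foll b11 [-])
[21] deliver 3→1 → ∅
[22] crash(1) → N1(✗foll b11 [-])
[23] recover(1) → N1(foll b11 [-])
[24] crash(3) → N3(✗cand b11 [p])
[25] propose(2,'z') → ∅
[26] deliver 2→0 → N0(foll b6 [p])

empty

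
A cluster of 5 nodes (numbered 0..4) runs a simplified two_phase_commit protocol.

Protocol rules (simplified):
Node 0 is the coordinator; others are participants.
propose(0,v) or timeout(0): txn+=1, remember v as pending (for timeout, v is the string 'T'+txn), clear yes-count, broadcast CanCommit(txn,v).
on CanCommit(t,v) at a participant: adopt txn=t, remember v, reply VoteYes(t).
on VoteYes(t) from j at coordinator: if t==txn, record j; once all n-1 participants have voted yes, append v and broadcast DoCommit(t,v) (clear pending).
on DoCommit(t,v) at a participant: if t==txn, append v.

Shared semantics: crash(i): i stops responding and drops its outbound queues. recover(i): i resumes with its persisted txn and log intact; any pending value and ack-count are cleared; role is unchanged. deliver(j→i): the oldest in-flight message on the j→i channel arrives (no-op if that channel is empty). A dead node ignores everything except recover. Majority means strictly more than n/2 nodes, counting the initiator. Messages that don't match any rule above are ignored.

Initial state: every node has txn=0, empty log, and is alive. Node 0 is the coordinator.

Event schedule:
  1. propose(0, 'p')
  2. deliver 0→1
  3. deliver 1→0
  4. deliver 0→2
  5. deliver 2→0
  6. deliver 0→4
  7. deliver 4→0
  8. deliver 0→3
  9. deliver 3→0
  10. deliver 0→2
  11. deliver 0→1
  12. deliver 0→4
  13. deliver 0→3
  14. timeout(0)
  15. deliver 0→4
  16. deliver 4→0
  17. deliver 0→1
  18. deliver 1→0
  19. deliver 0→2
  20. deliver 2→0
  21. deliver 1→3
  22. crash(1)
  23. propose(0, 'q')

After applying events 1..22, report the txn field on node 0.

e1 propose(0,'p'): 0[coor,t=1,-]
e2 deliver 0→1: 1[part,t=1,-]
e3 deliver 1→0: ·
e4 deliver 0→2: 2[part,t=1,-]
e5 deliver 2→0: ·
e6 deliver 0→4: 4[part,t=1,-]
e7 deliver 4→0: ·
e8 deliver 0→3: 3[part,t=1,-]
e9 deliver 3→0: 0[coor,t=1,p]
e10 deliver 0→2: 2[part,t=1,p]
e11 deliver 0→1: 1[part,t=1,p]
e12 deliver 0→4: 4[part,t=1,p]
e13 deliver 0→3: 3[part,t=1,p]
e14 timeout(0): 0[coor,t=2,p]
e15 deliver 0→4: 4[part,t=2,p]
e16 deliver 4→0: ·
e17 deliver 0→1: 1[part,t=2,p]
e18 deliver 1→0: ·
e19 deliver 0→2: 2[part,t=2,p]
e20 deliver 2→0: ·
e21 deliver 1→3: ·
e22 crash(1): 1[✗part,t=2,p]

2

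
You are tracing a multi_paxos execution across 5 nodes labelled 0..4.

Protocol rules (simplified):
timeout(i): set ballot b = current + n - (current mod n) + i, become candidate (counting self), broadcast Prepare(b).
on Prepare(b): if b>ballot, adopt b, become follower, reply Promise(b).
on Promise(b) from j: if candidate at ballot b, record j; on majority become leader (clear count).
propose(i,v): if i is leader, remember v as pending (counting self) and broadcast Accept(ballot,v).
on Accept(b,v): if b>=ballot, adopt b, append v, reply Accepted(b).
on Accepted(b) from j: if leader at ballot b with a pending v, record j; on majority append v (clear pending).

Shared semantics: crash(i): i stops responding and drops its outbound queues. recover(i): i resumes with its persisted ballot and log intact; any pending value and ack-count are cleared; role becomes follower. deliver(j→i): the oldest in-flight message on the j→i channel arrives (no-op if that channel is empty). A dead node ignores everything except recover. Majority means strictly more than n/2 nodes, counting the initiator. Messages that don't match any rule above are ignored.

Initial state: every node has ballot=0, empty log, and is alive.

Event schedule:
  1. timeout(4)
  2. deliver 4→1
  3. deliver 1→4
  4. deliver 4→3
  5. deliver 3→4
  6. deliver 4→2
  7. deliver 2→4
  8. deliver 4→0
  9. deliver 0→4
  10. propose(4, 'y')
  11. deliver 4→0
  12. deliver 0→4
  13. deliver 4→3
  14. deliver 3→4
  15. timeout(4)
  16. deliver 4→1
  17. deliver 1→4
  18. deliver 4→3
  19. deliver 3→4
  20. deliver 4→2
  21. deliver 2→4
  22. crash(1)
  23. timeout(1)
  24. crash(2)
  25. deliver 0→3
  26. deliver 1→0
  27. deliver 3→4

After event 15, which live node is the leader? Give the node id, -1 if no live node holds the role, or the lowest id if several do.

e1 timeout(4): 4[cand,b=9,-]
e2 deliver 4→1: 1[foll,b=9,-]
e3 deliver 1→4: ·
e4 deliver 4→3: 3[foll,b=9,-]
e5 deliver 3→4: 4[lead,b=9,-]
e6 deliver 4→2: 2[foll,b=9,-]
e7 deliver 2→4: ·
e8 deliver 4→0: 0[foll,b=9,-]
e9 deliver 0→4: ·
e10 propose(4,'y'): ·
e11 deliver 4→0: 0[foll,b=9,y]
e12 deliver 0→4: ·
e13 deliver 4→3: 3[foll,b=9,y]
e14 deliver 3→4: 4[lead,b=9,y]
e15 timeout(4): 4[cand,b=14,y]

-1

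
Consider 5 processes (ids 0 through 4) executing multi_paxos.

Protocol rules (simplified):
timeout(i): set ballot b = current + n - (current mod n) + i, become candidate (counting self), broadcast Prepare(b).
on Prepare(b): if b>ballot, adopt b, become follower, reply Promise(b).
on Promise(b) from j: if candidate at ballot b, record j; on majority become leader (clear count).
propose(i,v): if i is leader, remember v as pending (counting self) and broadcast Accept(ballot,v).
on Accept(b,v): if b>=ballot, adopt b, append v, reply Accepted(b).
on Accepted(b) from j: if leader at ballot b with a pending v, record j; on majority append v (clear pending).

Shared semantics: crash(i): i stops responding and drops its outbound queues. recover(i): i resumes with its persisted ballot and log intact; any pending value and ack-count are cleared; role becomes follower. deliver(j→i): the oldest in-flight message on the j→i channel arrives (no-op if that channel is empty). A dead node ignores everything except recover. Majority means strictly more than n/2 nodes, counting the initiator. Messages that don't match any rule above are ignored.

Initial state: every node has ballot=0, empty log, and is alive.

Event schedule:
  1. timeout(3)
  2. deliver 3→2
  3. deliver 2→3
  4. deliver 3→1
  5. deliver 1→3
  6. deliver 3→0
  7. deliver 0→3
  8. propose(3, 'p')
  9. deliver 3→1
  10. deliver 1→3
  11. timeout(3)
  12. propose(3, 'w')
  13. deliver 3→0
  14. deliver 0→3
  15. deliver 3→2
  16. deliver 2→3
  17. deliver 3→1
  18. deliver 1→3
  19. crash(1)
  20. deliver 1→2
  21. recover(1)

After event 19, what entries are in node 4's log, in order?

after 1 — timeout(3): n3:cand/b8/[-]
after 2 — deliver 3→2: n2:foll/b8/[-]
after 3 — deliver 2→3: ·
after 4 — deliver 3→1: n1:foll/b8/[-]
after 5 — deliver 1→3: n3:lead/b8/[-]
after 6 — deliver 3→0: n0:foll/b8/[-]
after 7 — deliver 0→3: ·
after 8 — propose(3,'p'): ·
after 9 — deliver 3→1: n1:foll/b8/[p]
after 10 — deliver 1→3: ·
after 11 — timeout(3): n3:cand/b13/[-]
after 12 — propose(3,'w'): ·
after 13 — deliver 3→0: n0:foll/b8/[p]
after 14 — deliver 0→3: ·
after 15 — deliver 3→2: n2:foll/b8/[p]
after 16 — deliver 2→3: ·
after 17 — deliver 3→1: n1:foll/b13/[p]
after 18 — deliver 1→3: ·
after 19 — crash(1): n1:✗foll/b13/[p]

empty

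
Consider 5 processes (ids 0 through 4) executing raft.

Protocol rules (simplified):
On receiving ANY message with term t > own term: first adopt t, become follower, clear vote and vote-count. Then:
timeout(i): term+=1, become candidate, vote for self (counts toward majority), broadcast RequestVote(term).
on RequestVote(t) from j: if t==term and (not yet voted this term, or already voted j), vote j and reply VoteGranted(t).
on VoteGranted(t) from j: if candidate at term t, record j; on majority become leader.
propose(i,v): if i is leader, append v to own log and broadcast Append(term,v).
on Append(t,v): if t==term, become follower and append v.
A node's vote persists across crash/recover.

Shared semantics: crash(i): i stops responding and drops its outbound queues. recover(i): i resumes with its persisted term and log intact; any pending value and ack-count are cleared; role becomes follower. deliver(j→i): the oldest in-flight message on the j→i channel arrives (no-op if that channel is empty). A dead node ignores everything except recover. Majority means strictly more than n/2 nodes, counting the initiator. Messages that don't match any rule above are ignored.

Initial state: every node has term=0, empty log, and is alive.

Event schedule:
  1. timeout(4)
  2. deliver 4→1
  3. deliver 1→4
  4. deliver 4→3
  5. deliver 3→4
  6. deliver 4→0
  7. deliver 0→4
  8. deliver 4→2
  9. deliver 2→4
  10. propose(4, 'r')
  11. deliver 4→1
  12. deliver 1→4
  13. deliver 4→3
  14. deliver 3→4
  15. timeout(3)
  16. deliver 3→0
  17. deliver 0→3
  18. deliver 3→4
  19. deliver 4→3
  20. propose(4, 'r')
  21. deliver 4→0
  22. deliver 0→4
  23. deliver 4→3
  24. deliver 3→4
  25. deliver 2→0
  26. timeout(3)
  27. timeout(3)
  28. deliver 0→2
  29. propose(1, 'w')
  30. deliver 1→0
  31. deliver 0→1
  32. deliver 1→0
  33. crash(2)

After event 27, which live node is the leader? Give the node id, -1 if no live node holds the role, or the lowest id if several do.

-1

[1] timeout(4) → N4(cand t1 [-])
[2] deliver 4→1 → N1(foll t1 [-])
[3] deliver 1→4 → ∅
[4] deliver 4→3 → N3(foll t1 [-])
[5] deliver 3→4 → N4(lead t1 [-])
[6] deliver 4→0 → N0(foll t1 [-])
[7] deliver 0→4 → ∅
[8] deliver 4→2 → N2(foll t1 [-])
[9] deliver 2→4 → ∅
[10] propose(4,'r') → N4(lead t1 [r])
[11] deliver 4→1 → N1(foll t1 [r])
[12] deliver 1→4 → ∅
[13] deliver 4→3 → N3(foll t1 [r])
[14] deliver 3→4 → ∅
[15] timeout(3) → N3(cand t2 [r])
[16] deliver 3→0 → N0(foll t2 [-])
[17] deliver 0→3 → ∅
[18] deliver 3→4 → N4(foll t2 [r])
[19] deliver 4→3 → N3(lead t2 [r])
[20] propose(4,'r') → ∅
[21] deliver 4→0 → ∅
[22] deliver 0→4 → ∅
[23] deliver 4→3 → ∅
[24] deliver 3→4 → ∅
[25] deliver 2→0 → ∅
[26] timeout(3) → N3(cand t3 [r])
[27] timeout(3) → N3(cand t4 [r])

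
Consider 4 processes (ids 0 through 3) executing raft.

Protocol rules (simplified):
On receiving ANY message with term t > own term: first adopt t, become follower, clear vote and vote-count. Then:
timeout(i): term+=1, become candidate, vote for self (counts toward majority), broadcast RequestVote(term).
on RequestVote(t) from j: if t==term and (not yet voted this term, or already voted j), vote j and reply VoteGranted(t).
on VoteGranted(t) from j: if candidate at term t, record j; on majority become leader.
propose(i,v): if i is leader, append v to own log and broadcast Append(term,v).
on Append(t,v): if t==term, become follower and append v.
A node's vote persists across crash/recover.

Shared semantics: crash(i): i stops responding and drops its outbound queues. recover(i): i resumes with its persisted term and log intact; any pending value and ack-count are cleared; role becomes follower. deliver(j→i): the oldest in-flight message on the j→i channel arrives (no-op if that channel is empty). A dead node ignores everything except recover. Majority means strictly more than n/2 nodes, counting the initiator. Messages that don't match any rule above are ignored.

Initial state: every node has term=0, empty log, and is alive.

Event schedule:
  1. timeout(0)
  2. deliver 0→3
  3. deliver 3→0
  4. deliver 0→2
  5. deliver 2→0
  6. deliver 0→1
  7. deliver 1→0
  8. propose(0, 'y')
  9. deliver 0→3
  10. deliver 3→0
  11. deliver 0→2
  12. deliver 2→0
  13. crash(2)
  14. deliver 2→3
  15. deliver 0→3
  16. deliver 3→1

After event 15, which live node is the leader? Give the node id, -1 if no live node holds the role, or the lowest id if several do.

0

e1 timeout(0): 0[cand,t=1,-]
e2 deliver 0→3: 3[foll,t=1,-]
e3 deliver 3→0: ·
e4 deliver 0→2: 2[foll,t=1,-]
e5 deliver 2→0: 0[lead,t=1,-]
e6 deliver 0→1: 1[foll,t=1,-]
e7 deliver 1→0: ·
e8 propose(0,'y'): 0[lead,t=1,y]
e9 deliver 0→3: 3[foll,t=1,y]
e10 deliver 3→0: ·
e11 deliver 0→2: 2[foll,t=1,y]
e12 deliver 2→0: ·
e13 crash(2): 2[✗foll,t=1,y]
e14 deliver 2→3: ·
e15 deliver 0→3: ·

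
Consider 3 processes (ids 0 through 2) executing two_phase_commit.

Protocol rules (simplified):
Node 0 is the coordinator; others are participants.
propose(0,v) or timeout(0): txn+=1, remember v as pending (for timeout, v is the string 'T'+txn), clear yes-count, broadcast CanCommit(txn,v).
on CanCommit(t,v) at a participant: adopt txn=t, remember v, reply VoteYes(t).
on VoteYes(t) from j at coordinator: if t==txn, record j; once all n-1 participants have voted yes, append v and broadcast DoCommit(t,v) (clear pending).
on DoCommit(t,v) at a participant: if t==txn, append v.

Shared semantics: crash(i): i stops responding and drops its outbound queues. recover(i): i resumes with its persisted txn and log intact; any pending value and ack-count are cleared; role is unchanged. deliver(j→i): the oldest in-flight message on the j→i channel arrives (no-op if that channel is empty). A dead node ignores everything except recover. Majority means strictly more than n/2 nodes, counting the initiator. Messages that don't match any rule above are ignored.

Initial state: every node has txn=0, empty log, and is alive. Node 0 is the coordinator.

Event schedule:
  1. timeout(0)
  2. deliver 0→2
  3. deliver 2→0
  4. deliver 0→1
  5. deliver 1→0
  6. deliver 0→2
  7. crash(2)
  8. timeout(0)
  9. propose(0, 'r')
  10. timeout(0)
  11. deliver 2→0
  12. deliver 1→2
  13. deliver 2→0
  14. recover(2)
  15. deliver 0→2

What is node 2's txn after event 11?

1

[1] timeout(0) → N0(coor t1 [-])
[2] deliver 0→2 → N2(part t1 [-])
[3] deliver 2→0 → ∅
[4] deliver 0→1 → N1(part t1 [-])
[5] deliver 1→0 → N0(coor t1 [T1])
[6] deliver 0→2 → N2(part t1 [T1])
[7] crash(2) → N2(✗part t1 [T1])
[8] timeout(0) → N0(coor t2 [T1])
[9] propose(0,'r') → N0(coor t3 [T1])
[10] timeout(0) → N0(coor t4 [T1])
[11] deliver 2→0 → ∅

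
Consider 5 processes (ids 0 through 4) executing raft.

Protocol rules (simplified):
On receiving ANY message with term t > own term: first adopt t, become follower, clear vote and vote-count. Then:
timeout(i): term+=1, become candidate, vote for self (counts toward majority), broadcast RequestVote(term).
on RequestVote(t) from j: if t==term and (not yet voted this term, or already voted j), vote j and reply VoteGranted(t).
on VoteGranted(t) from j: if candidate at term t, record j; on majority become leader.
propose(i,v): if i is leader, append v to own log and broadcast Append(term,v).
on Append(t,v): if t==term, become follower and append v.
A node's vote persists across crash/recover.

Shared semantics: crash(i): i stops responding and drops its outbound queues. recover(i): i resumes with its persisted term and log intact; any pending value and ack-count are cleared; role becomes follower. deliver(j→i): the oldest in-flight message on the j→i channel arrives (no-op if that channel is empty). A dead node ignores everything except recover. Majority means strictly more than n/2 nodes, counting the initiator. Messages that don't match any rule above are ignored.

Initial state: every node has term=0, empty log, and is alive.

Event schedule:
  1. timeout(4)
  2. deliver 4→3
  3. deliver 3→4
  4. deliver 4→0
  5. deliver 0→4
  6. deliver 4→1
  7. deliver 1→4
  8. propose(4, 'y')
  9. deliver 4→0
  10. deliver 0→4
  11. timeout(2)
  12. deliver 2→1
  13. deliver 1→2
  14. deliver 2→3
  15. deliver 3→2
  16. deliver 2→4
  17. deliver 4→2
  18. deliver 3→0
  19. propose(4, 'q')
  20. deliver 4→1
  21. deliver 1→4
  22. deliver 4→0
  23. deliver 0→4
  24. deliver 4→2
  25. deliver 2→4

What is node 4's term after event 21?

[1] timeout(4) → N4(cand t1 [-])
[2] deliver 4→3 → N3(foll t1 [-])
[3] deliver 3→4 → ∅
[4] deliver 4→0 → N0(foll t1 [-])
[5] deliver 0→4 → N4(lead t1 [-])
[6] deliver 4→1 → N1(foll t1 [-])
[7] deliver 1→4 → ∅
[8] propose(4,'y') → N4(lead t1 [y])
[9] deliver 4→0 → N0(foll t1 [y])
[10] deliver 0→4 → ∅
[11] timeout(2) → N2(cand t1 [-])
[12] deliver 2→1 → ∅
[13] deliver 1→2 → ∅
[14] deliver 2→3 → ∅
[15] deliver 3→2 → ∅
[16] deliver 2→4 → ∅
[17] deliver 4→2 → ∅
[18] deliver 3→0 → ∅
[19] propose(4,'q') → N4(lead t1 [y,q])
[20] deliver 4→1 → N1(foll t1 [y])
[21] deliver 1→4 → ∅

1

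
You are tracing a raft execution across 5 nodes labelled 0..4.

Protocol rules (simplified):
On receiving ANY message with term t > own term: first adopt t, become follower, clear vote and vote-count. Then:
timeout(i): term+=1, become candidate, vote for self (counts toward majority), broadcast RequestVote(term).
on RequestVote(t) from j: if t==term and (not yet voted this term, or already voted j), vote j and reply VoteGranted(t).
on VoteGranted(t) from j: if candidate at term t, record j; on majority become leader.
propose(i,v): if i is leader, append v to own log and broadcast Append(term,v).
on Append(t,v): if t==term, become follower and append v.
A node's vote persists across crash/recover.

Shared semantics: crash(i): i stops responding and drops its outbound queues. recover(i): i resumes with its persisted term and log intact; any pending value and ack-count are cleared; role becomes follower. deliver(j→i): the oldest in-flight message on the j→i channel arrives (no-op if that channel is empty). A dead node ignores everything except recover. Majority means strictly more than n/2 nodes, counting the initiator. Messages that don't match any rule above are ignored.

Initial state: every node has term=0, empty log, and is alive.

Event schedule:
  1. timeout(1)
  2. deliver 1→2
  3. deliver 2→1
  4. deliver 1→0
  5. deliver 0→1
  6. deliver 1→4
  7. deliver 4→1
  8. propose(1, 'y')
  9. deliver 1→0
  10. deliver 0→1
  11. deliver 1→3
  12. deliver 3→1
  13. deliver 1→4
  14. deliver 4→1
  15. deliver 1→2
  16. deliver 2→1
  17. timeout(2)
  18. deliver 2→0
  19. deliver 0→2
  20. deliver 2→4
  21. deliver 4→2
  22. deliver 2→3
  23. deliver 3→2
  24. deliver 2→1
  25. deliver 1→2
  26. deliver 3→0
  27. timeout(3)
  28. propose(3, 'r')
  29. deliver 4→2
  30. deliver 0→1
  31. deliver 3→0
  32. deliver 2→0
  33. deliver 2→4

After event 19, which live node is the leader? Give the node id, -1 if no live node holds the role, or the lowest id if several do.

1

after 1 — timeout(1): n1:cand/t1/[-]
after 2 — deliver 1→2: n2:foll/t1/[-]
after 3 — deliver 2→1: ·
after 4 — deliver 1→0: n0:foll/t1/[-]
after 5 — deliver 0→1: n1:lead/t1/[-]
after 6 — deliver 1→4: n4:foll/t1/[-]
after 7 — deliver 4→1: ·
after 8 — propose(1,'y'): n1:lead/t1/[y]
after 9 — deliver 1→0: n0:foll/t1/[y]
after 10 — deliver 0→1: ·
after 11 — deliver 1→3: n3:foll/t1/[-]
after 12 — deliver 3→1: ·
after 13 — deliver 1→4: n4:foll/t1/[y]
after 14 — deliver 4→1: ·
after 15 — deliver 1→2: n2:foll/t1/[y]
after 16 — deliver 2→1: ·
after 17 — timeout(2): n2:cand/t2/[y]
after 18 — deliver 2→0: n0:foll/t2/[y]
after 19 — deliver 0→2: ·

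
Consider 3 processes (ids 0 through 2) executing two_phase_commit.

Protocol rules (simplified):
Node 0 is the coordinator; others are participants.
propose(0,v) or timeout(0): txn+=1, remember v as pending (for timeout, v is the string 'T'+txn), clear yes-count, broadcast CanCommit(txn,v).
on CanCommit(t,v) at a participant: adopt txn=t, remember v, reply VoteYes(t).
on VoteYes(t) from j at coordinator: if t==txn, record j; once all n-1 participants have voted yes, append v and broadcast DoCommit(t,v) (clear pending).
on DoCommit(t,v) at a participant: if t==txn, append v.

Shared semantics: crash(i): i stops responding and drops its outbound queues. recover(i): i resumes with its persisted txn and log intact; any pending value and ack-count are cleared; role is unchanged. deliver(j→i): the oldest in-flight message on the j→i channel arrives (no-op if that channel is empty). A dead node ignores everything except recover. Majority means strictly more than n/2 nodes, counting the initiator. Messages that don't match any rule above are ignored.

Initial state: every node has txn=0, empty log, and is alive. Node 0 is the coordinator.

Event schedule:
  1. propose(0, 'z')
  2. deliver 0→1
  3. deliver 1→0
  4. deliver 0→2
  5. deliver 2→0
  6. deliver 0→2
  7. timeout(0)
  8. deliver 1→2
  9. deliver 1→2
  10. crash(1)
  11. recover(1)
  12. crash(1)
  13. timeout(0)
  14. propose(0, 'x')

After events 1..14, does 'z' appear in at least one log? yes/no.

1. propose(0,'z'):  <0:coor t1 ->
2. deliver 0→1:  <1:part t1 ->
3. deliver 1→0:  nop
4. deliver 0→2:  <2:part t1 ->
5. deliver 2→0:  <0:coor t1 z>
6. deliver 0→2:  <2:part t1 z>
7. timeout(0):  <0:coor t2 z>
8. deliver 1→2:  nop
9. deliver 1→2:  nop
10. crash(1):  <1:✗part t1 ->
11. recover(1):  <1:part t1 ->
12. crash(1):  <1:✗part t1 ->
13. timeout(0):  <0:coor t3 z>
14. propose(0,'x'):  <0:coor t4 z>

yes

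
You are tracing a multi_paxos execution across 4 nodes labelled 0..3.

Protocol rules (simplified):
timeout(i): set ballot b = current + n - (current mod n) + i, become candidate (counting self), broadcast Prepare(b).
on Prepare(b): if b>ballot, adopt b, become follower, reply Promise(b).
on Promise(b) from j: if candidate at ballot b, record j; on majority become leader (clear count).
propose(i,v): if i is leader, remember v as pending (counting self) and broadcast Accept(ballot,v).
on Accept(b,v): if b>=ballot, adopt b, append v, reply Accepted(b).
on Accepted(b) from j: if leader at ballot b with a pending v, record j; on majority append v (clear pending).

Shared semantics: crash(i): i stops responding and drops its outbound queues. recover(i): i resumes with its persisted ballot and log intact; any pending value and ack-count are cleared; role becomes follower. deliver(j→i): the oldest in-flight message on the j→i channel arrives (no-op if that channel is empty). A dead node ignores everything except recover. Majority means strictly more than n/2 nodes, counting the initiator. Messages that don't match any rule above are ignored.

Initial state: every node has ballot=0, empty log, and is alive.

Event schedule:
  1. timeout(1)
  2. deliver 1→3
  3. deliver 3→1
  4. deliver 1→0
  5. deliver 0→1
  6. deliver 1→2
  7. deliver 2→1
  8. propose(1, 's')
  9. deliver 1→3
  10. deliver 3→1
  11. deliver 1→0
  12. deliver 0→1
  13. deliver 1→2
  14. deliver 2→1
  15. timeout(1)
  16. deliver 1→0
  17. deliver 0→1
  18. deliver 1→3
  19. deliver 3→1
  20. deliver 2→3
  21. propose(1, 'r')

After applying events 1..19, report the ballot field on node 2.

5

after 1 — timeout(1): n1:cand/b5/[-]
after 2 — deliver 1→3: n3:foll/b5/[-]
after 3 — deliver 3→1: ·
after 4 — deliver 1→0: n0:foll/b5/[-]
after 5 — deliver 0→1: n1:lead/b5/[-]
after 6 — deliver 1→2: n2:foll/b5/[-]
after 7 — deliver 2→1: ·
after 8 — propose(1,'s'): ·
after 9 — deliver 1→3: n3:foll/b5/[s]
after 10 — deliver 3→1: ·
after 11 — deliver 1→0: n0:foll/b5/[s]
after 12 — deliver 0→1: n1:lead/b5/[s]
after 13 — deliver 1→2: n2:foll/b5/[s]
after 14 — deliver 2→1: ·
after 15 — timeout(1): n1:cand/b9/[s]
after 16 — deliver 1→0: n0:foll/b9/[s]
after 17 — deliver 0→1: ·
after 18 — deliver 1→3: n3:foll/b9/[s]
after 19 — deliver 3→1: n1:lead/b9/[s]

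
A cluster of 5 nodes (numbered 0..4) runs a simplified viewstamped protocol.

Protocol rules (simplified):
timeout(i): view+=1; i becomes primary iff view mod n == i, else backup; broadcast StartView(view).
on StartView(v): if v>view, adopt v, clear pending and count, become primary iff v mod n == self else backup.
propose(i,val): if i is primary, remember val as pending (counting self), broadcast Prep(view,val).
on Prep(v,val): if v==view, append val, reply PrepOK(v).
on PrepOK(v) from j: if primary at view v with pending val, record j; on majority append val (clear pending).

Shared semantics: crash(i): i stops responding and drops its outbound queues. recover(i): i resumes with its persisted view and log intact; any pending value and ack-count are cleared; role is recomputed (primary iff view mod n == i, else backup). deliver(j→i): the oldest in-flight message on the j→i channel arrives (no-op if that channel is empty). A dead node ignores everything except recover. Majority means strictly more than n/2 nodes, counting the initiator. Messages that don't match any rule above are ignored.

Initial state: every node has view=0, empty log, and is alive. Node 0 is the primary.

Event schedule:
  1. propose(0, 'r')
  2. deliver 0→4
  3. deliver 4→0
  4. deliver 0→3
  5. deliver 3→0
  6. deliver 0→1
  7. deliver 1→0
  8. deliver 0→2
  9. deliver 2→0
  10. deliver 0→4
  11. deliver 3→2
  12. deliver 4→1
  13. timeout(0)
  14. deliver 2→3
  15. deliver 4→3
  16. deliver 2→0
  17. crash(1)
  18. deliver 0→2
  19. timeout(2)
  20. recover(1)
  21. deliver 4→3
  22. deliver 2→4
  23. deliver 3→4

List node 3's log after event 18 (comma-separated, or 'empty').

1. propose(0,'r'):  nop
2. deliver 0→4:  <4:back v0 r>
3. deliver 4→0:  nop
4. deliver 0→3:  <3:back v0 r>
5. deliver 3→0:  <0:prim v0 r>
6. deliver 0→1:  <1:back v0 r>
7. deliver 1→0:  nop
8. deliver 0→2:  <2:back v0 r>
9. deliver 2→0:  nop
10. deliver 0→4:  nop
11. deliver 3→2:  nop
12. deliver 4→1:  nop
13. timeout(0):  <0:back v1 r>
14. deliver 2→3:  nop
15. deliver 4→3:  nop
16. deliver 2→0:  nop
17. crash(1):  <1:✗back v0 r>
18. deliver 0→2:  <2:back v1 r>

r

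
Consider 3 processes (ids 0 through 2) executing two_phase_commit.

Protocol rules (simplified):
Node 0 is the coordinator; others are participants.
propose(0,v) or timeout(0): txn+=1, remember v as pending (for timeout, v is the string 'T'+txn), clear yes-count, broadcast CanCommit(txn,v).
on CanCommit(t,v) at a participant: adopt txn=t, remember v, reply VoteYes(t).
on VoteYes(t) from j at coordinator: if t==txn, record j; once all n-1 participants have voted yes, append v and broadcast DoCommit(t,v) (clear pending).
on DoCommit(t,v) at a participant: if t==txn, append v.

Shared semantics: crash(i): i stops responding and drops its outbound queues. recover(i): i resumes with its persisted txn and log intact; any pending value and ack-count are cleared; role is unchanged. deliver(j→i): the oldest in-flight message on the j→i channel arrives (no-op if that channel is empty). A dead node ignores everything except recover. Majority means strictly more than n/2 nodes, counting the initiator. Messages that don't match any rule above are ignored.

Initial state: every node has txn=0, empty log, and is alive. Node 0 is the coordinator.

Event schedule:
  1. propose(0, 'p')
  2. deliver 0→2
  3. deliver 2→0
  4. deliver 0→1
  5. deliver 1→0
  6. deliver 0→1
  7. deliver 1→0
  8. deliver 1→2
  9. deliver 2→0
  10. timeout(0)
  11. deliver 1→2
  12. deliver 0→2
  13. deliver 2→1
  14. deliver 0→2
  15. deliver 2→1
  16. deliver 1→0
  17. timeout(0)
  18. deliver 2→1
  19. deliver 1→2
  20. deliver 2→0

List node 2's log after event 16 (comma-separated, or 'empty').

step 1 propose(0,'p'): 0={coor,t=1,log=-}
step 2 deliver 0→2: 2={part,t=1,log=-}
step 3 deliver 2→0: —
step 4 deliver 0→1: 1={part,t=1,log=-}
step 5 deliver 1→0: 0={coor,t=1,log=p}
step 6 deliver 0→1: 1={part,t=1,log=p}
step 7 deliver 1→0: —
step 8 deliver 1→2: —
step 9 deliver 2→0: —
step 10 timeout(0): 0={coor,t=2,log=p}
step 11 deliver 1→2: —
step 12 deliver 0→2: 2={part,t=1,log=p}
step 13 deliver 2→1: —
step 14 deliver 0→2: 2={part,t=2,log=p}
step 15 deliver 2→1: —
step 16 deliver 1→0: —

p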